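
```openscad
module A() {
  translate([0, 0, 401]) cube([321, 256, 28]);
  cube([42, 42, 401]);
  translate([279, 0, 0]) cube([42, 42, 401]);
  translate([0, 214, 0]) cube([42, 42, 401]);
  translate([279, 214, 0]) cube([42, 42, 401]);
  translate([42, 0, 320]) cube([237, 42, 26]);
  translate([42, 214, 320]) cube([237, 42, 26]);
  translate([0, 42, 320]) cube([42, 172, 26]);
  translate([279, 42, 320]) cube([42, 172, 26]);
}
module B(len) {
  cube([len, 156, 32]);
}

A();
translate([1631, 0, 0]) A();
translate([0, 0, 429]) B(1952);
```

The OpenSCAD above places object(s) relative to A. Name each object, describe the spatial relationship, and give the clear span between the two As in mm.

A is a stool. B is a beam. A beam spans the tops of two stools. The clear span between the two stools is 1310 mm.

Second stool starts at x = 1631; first ends at x = 321; clear span = 1631 − 321 = 1310 mm.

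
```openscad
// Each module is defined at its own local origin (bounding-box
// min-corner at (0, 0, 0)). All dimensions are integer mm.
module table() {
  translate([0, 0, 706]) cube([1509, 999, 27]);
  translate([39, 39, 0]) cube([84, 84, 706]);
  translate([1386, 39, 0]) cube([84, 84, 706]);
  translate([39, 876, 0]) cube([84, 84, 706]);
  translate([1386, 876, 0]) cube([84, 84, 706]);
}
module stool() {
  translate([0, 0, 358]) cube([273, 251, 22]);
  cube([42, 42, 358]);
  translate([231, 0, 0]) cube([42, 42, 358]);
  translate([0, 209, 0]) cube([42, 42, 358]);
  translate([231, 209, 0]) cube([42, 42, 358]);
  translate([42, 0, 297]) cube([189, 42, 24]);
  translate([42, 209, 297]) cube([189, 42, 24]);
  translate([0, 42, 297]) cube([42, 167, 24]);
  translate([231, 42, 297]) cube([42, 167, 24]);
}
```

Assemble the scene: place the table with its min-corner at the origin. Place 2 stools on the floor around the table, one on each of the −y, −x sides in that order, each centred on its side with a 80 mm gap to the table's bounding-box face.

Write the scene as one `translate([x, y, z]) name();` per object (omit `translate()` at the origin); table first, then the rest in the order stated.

table();
translate([618, -331, 0]) stool();
translate([-353, 374, 0]) stool();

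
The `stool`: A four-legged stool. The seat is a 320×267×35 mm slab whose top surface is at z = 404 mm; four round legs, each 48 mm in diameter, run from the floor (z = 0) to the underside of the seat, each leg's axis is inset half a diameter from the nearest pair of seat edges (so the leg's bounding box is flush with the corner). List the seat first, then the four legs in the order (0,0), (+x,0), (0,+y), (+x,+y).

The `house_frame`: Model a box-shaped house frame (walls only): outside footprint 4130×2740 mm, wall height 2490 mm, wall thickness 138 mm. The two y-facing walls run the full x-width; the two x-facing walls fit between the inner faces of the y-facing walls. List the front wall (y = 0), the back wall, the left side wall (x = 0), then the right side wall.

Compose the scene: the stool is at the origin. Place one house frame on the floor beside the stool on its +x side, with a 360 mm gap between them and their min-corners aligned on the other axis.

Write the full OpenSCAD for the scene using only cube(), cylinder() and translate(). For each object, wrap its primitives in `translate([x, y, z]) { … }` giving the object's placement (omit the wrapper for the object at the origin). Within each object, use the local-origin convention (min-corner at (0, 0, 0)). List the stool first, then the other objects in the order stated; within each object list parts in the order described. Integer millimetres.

translate([0, 0, 369]) cube([320, 267, 35]);
translate([24, 24, 0]) cylinder(h = 369, r = 24);
translate([296, 24, 0]) cylinder(h = 369, r = 24);
translate([24, 243, 0]) cylinder(h = 369, r = 24);
translate([296, 243, 0]) cylinder(h = 369, r = 24);
translate([680, 0, 0]) {
  cube([4130, 138, 2490]);
  translate([0, 2602, 0]) cube([4130, 138, 2490]);
  translate([0, 138, 0]) cube([138, 2464, 2490]);
  translate([3992, 138, 0]) cube([138, 2464, 2490]);
}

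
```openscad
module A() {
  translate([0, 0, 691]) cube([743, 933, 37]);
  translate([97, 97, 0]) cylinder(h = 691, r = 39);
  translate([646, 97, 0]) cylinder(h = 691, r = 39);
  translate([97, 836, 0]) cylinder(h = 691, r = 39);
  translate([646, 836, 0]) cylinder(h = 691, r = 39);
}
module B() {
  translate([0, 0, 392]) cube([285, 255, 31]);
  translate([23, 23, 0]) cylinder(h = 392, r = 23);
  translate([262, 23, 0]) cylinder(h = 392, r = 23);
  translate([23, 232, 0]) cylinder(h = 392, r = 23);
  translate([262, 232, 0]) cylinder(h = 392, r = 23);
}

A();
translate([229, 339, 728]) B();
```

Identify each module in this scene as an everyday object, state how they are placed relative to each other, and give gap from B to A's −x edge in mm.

A is a table. B is a stool. The stool is on top of the table, centred. The gap from the stool to the table's −x edge is 229 mm.

The stool's min-x is at 229; the table's min-x is 0; gap = 229 mm.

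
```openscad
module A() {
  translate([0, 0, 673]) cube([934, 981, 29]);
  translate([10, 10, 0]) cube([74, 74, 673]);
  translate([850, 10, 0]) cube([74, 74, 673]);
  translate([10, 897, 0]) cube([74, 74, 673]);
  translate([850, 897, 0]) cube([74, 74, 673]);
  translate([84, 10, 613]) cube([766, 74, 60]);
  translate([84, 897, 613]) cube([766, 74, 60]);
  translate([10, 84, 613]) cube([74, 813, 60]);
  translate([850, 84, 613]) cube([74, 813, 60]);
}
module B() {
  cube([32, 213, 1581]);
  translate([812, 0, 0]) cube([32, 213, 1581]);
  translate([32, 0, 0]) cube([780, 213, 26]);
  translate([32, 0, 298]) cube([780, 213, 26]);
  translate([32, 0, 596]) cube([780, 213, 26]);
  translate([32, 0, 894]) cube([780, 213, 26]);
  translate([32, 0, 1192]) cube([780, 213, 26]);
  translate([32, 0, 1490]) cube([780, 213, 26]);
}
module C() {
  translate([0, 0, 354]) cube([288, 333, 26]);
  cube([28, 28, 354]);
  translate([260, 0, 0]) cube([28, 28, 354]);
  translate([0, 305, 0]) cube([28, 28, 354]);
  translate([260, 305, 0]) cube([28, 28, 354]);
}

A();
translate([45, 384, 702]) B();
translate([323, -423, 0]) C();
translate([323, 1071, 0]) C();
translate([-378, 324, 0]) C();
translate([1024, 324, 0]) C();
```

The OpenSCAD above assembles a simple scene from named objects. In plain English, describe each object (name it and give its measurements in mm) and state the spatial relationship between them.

A is a rectangular dining table. The top is 934×981×29 mm with its upper surface at z = 702 mm. It stands on four 74×74 mm square legs, each inset 10 mm from the nearest pair of top edges, running from the floor to the underside of the top. Four apron rails, 74 mm thick and 60 mm tall, run between adjacent legs with their top edges flush with the underside of the top and their outer faces flush with the legs' outer faces.

B is an open bookshelf. Two side panels, each 32 mm thick, 213 mm deep and 1581 mm tall, stand 844 mm apart (outside-to-outside). Between them sit 6 shelves, each 26 mm thick and 213 mm deep, spanning the full gap between the sides. The bottom shelf rests on the floor (its underside at z = 0) and the clear gap between one shelf's top and the next shelf's underside is 272 mm.

C is a simple wooden stool: a rectangular seat 288 mm (x) by 333 mm (y), 26 mm thick, top face at z = 380 mm, on four square legs, each 28×28 mm in cross-section. The legs rest on z = 0, each flush with a corner of the seat.

The bookshelf is on top of the table, centred. Four stools sit around the table at the −y, +y, −x, +x sides.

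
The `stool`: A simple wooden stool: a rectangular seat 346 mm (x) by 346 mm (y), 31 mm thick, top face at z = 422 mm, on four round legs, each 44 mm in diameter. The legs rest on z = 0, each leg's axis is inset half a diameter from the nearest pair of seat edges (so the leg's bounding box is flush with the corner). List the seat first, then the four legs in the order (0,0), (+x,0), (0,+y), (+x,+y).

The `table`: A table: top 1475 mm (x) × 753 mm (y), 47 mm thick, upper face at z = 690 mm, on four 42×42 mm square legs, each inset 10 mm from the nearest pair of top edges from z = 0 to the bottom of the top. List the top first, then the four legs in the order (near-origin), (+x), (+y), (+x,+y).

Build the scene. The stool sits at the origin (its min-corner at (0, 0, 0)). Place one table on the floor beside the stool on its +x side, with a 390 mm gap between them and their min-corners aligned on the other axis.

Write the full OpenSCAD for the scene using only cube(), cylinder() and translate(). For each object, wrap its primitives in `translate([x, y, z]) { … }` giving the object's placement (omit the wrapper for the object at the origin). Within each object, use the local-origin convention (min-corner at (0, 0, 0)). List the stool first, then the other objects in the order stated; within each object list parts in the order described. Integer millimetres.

translate([0, 0, 391]) cube([346, 346, 31]);
translate([22, 22, 0]) cylinder(h = 391, r = 22);
translate([324, 22, 0]) cylinder(h = 391, r = 22);
translate([22, 324, 0]) cylinder(h = 391, r = 22);
translate([324, 324, 0]) cylinder(h = 391, r = 22);
translate([736, 0, 0]) {
  translate([0, 0, 643]) cube([1475, 753, 47]);
  translate([10, 10, 0]) cube([42, 42, 643]);
  translate([1423, 10, 0]) cube([42, 42, 643]);
  translate([10, 701, 0]) cube([42, 42, 643]);
  translate([1423, 701, 0]) cube([42, 42, 643]);
}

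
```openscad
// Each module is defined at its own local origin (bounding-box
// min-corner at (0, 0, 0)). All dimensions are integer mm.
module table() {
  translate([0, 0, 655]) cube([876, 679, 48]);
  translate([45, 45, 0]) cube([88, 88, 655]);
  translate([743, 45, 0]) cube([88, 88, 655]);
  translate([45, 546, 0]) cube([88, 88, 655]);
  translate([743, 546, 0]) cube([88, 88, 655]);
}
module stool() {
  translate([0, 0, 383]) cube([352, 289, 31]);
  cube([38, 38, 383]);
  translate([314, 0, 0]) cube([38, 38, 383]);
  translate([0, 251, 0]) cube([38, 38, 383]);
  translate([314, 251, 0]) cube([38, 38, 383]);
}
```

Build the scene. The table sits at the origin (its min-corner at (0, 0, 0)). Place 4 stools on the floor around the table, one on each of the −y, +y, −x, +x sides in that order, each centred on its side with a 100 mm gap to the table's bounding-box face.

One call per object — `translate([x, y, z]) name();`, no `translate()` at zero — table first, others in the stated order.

table();
translate([262, -389, 0]) stool();
translate([262, 779, 0]) stool();
translate([-452, 195, 0]) stool();
translate([976, 195, 0]) stool();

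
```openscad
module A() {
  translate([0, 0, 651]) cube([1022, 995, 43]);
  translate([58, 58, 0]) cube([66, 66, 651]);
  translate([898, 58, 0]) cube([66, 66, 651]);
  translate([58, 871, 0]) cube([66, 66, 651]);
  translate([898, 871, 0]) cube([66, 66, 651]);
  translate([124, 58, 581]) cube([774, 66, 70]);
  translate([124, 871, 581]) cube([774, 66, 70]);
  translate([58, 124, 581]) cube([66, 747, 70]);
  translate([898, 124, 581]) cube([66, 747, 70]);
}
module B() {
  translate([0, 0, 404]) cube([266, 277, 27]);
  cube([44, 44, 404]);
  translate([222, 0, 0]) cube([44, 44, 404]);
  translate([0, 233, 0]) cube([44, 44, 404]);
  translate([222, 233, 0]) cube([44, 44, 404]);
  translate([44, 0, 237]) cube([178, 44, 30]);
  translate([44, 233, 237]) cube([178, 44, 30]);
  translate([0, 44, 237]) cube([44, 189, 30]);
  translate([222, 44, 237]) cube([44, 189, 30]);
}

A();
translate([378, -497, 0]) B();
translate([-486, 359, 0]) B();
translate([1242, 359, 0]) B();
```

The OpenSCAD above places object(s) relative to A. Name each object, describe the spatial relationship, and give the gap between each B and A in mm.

A is a table. B is a stool. Three stools sit around the table at the −y, −x, +x sides. The gap between each stool and the table is 220 mm.

Each stool's nearest face is 220 mm from the table's bounding box.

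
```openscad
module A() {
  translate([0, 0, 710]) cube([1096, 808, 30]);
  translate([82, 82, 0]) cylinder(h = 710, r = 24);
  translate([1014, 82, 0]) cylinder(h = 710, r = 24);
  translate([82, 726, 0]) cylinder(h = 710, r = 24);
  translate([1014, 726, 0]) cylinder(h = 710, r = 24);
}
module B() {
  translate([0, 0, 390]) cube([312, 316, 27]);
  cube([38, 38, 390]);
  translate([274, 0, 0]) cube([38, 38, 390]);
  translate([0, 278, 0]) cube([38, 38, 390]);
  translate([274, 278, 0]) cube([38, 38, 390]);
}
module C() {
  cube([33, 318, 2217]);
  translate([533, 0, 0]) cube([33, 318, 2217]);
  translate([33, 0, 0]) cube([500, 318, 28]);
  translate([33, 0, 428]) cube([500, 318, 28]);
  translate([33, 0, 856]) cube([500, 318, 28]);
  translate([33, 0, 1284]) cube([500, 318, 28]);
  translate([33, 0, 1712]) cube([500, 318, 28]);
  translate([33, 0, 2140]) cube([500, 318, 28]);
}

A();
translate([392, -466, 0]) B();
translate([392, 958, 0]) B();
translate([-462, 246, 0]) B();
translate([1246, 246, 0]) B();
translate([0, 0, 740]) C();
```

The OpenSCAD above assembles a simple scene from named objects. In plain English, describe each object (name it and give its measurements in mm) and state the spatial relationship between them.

A is a rectangular dining table. The top is 1096×808×30 mm with its upper surface at z = 740 mm. It stands on four round legs of 48 mm diameter, each leg's bounding box inset 58 mm from the nearest pair of top edges, running from the floor to the underside of the top.

B is a four-legged stool. The seat is 312×316 mm, 27 mm thick, top at z = 417 mm. It stands on four square legs, each 38×38 mm in cross-section, from z = 0 to the seat underside, each flush with a corner of the seat.

C is a bookshelf 566 mm wide overall, 318 mm deep and 2217 mm tall. The two sides are 33 mm thick vertical panels. 6 horizontal shelves of 28 mm thickness span between the inner faces of the sides; the lowest shelf sits on the floor and shelves are stacked with a clear vertical gap of 400 mm between each pair.

Four stools sit around the table at the −y, +y, −x, +x sides. The bookshelf is on top of the table.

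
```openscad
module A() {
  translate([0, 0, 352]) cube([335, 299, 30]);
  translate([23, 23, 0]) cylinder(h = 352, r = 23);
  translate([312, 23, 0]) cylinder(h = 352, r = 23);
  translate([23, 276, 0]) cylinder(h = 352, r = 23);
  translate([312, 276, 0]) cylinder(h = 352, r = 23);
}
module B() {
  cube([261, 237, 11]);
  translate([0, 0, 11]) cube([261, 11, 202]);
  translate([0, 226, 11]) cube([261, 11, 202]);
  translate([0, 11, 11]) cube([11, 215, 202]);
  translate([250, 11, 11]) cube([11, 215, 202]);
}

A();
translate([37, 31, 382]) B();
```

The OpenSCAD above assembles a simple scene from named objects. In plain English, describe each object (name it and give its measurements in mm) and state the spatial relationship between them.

A is a four-legged stool. The seat is a 335×299×30 mm slab whose top surface is at z = 382 mm; four round legs, each 46 mm in diameter, run from the floor (z = 0) to the underside of the seat, each leg's axis is inset half a diameter from the nearest pair of seat edges (so the leg's bounding box is flush with the corner).

B is an open storage box with external size 261×237×213 mm and wall thickness 11 mm (the base is also 11 mm thick). The base covers the whole footprint; the four walls stand on the base, with the y-facing walls full-width and the x-facing walls fitting between their inner faces.

The open box is on top of the stool, centred.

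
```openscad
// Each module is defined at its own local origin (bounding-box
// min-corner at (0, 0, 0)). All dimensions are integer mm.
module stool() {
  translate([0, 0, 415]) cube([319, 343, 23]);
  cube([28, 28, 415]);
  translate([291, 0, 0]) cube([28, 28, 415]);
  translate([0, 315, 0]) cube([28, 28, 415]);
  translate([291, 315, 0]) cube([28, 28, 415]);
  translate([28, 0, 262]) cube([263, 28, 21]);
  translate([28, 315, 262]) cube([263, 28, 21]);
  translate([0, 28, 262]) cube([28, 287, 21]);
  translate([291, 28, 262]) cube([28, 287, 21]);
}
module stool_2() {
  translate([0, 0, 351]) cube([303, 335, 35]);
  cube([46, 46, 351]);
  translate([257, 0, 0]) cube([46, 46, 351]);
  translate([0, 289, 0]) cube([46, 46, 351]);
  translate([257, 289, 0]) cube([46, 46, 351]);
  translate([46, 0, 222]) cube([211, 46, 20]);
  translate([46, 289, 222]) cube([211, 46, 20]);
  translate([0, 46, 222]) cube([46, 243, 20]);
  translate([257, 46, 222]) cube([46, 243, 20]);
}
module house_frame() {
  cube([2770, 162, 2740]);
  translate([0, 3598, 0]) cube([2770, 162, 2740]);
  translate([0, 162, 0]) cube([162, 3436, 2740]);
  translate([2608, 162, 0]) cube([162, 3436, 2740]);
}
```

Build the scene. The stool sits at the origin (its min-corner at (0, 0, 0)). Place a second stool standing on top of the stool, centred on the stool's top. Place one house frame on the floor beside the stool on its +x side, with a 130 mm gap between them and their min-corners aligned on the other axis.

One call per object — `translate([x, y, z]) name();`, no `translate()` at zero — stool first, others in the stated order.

stool();
translate([8, 4, 438]) stool_2();
translate([449, 0, 0]) house_frame();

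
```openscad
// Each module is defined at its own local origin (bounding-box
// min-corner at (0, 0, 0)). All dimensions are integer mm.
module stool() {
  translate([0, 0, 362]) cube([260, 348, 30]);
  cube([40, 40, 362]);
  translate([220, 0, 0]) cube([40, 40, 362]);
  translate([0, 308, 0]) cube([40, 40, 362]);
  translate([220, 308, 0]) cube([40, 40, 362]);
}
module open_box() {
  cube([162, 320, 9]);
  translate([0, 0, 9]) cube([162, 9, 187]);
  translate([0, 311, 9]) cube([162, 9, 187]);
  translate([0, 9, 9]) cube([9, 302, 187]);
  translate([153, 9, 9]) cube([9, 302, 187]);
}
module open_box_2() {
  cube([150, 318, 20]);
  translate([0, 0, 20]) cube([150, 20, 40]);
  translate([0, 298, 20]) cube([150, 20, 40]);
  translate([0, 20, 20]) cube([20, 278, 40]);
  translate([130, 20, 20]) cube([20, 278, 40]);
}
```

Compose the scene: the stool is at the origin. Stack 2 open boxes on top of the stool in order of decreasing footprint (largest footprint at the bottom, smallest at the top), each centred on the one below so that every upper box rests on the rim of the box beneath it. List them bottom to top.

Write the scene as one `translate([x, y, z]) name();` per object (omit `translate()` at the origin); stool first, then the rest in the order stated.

stool();
translate([49, 14, 392]) open_box();
translate([55, 15, 588]) open_box_2();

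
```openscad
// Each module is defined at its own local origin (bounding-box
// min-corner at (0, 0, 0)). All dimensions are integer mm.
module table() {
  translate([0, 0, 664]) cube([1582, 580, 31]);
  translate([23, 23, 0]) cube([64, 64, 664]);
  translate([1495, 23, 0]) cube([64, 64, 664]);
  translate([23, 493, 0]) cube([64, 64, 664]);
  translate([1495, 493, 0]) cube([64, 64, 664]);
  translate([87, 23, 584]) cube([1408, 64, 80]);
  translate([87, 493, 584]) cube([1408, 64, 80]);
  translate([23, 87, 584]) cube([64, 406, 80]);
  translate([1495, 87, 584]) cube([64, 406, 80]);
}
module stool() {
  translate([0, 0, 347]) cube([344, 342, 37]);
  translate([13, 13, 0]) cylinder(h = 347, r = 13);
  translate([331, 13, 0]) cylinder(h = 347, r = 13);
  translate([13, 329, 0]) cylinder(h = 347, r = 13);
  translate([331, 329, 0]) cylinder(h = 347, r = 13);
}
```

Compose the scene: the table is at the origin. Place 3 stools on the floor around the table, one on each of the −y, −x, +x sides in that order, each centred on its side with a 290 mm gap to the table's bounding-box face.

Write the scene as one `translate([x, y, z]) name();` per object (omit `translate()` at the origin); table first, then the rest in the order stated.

table();
translate([619, -632, 0]) stool();
translate([-634, 119, 0]) stool();
translate([1872, 119, 0]) stool();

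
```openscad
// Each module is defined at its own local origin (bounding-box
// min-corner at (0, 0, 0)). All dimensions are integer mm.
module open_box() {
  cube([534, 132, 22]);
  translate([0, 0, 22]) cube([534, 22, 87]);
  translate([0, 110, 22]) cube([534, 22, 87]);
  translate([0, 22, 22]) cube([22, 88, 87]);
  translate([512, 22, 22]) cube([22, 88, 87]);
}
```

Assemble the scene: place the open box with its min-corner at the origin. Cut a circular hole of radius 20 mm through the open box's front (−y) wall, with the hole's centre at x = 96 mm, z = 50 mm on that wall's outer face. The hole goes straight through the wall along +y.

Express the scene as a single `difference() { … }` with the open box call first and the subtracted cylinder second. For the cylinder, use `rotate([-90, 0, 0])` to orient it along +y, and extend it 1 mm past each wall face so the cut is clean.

difference() {
  open_box();
  translate([96, -1, 50]) rotate([-90, 0, 0]) cylinder(h = 24, r = 20);
}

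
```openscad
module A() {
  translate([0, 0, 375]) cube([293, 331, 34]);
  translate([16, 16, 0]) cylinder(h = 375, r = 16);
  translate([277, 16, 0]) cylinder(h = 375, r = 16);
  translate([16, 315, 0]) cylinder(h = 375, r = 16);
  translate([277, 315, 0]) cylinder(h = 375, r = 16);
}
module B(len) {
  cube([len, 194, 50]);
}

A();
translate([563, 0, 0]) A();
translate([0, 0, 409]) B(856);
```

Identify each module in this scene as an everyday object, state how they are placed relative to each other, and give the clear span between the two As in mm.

A is a stool. B is a beam. A beam spans the tops of two stools. The clear span between the two stools is 270 mm.

Second stool starts at x = 563; first ends at x = 293; clear span = 563 − 293 = 270 mm.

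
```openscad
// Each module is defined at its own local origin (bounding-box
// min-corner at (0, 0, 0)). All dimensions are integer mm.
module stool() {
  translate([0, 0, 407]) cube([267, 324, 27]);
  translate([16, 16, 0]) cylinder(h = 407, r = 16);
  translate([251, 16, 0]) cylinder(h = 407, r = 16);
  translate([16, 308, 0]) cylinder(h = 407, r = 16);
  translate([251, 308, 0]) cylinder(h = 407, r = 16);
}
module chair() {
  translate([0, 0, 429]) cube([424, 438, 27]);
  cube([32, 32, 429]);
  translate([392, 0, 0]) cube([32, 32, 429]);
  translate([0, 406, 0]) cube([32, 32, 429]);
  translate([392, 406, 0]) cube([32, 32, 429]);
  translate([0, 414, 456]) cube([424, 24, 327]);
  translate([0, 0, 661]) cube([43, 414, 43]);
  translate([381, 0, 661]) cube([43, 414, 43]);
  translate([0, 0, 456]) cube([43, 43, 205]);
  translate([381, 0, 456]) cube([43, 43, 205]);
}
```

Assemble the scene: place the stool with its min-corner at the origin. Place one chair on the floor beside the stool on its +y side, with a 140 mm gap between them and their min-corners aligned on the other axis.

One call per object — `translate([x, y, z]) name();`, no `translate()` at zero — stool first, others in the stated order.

stool();
translate([0, 464, 0]) chair();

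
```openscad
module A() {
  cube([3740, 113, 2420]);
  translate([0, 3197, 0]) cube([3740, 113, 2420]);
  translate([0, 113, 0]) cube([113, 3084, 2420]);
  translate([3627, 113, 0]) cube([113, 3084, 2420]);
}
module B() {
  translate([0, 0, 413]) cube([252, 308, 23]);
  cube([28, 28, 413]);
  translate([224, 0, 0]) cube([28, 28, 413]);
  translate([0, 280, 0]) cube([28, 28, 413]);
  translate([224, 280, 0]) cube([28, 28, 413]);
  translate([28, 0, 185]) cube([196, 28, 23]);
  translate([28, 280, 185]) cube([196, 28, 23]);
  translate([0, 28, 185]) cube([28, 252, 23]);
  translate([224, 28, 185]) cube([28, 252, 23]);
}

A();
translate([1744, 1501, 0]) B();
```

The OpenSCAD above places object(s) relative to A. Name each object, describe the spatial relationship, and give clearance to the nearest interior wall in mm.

A is a house frame. B is a stool. The stool sits inside the house frame, centred. The clearance to the nearest interior wall is 1388 mm.

Clearances: x = 1631, y = 1388; minimum 1388 mm.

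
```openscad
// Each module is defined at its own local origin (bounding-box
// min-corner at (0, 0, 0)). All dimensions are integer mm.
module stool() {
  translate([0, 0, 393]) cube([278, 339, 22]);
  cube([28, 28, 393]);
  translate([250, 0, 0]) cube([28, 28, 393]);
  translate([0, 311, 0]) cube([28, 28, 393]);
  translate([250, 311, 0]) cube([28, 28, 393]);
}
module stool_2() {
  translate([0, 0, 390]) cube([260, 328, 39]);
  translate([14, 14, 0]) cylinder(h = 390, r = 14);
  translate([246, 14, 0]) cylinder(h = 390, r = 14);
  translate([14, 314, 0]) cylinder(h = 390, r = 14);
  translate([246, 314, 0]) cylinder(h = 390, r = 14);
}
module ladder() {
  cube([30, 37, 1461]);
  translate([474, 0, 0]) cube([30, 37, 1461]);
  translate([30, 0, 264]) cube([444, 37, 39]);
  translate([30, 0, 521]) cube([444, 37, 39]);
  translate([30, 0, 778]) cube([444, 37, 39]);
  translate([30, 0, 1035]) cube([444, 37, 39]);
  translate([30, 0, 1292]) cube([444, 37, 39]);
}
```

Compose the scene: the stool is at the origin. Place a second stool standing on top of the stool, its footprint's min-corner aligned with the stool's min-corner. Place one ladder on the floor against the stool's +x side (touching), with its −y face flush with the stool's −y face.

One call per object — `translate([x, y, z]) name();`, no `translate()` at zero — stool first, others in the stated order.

stool();
translate([0, 0, 415]) stool_2();
translate([278, 0, 0]) ladder();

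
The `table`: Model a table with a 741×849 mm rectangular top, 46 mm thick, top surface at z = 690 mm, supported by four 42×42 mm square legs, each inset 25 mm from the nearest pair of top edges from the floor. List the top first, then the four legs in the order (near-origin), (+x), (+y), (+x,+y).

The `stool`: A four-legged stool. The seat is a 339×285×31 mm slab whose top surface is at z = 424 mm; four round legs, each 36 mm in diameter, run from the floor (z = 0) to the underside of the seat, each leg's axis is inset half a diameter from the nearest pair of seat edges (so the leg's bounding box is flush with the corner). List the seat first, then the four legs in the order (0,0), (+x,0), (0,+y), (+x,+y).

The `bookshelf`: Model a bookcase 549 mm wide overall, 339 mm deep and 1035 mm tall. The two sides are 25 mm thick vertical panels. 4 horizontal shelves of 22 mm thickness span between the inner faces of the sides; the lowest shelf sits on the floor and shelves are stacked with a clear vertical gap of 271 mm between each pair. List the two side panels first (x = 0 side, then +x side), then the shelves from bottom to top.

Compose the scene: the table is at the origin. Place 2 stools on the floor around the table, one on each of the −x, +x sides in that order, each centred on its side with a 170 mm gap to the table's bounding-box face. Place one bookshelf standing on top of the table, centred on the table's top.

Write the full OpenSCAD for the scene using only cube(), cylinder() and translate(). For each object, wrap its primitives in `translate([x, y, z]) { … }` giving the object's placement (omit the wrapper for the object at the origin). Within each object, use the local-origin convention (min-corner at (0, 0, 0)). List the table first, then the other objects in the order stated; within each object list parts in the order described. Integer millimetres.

translate([0, 0, 644]) cube([741, 849, 46]);
translate([25, 25, 0]) cube([42, 42, 644]);
translate([674, 25, 0]) cube([42, 42, 644]);
translate([25, 782, 0]) cube([42, 42, 644]);
translate([674, 782, 0]) cube([42, 42, 644]);
translate([-509, 282, 0]) {
  translate([0, 0, 393]) cube([339, 285, 31]);
  translate([18, 18, 0]) cylinder(h = 393, r = 18);
  translate([321, 18, 0]) cylinder(h = 393, r = 18);
  translate([18, 267, 0]) cylinder(h = 393, r = 18);
  translate([321, 267, 0]) cylinder(h = 393, r = 18);
}
translate([911, 282, 0]) {
  translate([0, 0, 393]) cube([339, 285, 31]);
  translate([18, 18, 0]) cylinder(h = 393, r = 18);
  translate([321, 18, 0]) cylinder(h = 393, r = 18);
  translate([18, 267, 0]) cylinder(h = 393, r = 18);
  translate([321, 267, 0]) cylinder(h = 393, r = 18);
}
translate([96, 255, 690]) {
  cube([25, 339, 1035]);
  translate([524, 0, 0]) cube([25, 339, 1035]);
  translate([25, 0, 0]) cube([499, 339, 22]);
  translate([25, 0, 293]) cube([499, 339, 22]);
  translate([25, 0, 586]) cube([499, 339, 22]);
  translate([25, 0, 879]) cube([499, 339, 22]);
}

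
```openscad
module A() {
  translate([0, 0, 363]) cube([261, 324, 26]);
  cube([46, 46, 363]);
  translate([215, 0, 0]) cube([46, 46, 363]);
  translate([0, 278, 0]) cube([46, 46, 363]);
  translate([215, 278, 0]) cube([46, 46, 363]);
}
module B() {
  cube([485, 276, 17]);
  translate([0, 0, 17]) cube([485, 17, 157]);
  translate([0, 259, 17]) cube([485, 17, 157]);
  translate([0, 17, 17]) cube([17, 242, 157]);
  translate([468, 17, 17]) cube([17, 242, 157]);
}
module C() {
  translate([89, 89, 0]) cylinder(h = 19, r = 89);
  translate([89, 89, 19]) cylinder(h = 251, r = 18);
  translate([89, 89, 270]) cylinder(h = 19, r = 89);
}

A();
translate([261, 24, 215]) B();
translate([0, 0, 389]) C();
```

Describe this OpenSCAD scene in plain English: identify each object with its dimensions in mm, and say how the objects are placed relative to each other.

A is a four-legged stool. The seat is a 261×324×26 mm slab whose top surface is at z = 389 mm; four square legs, each 46×46 mm in cross-section, run from the floor (z = 0) to the underside of the seat, each flush with a corner of the seat.

B is an open storage box with external size 485×276×174 mm and wall thickness 17 mm (the base is also 17 mm thick). The base covers the whole footprint; the four walls stand on the base, with the y-facing walls full-width and the x-facing walls fitting between their inner faces.

C is a spool: two coaxial disc flanges of radius 89 mm and thickness 19 mm, joined by a core cylinder of radius 18 mm and height 251 mm. The lower flange rests on z = 0 and the three cylinders share a vertical axis.

The open box is beside the stool with their tops flush at z = 389. The spool is on top of the stool.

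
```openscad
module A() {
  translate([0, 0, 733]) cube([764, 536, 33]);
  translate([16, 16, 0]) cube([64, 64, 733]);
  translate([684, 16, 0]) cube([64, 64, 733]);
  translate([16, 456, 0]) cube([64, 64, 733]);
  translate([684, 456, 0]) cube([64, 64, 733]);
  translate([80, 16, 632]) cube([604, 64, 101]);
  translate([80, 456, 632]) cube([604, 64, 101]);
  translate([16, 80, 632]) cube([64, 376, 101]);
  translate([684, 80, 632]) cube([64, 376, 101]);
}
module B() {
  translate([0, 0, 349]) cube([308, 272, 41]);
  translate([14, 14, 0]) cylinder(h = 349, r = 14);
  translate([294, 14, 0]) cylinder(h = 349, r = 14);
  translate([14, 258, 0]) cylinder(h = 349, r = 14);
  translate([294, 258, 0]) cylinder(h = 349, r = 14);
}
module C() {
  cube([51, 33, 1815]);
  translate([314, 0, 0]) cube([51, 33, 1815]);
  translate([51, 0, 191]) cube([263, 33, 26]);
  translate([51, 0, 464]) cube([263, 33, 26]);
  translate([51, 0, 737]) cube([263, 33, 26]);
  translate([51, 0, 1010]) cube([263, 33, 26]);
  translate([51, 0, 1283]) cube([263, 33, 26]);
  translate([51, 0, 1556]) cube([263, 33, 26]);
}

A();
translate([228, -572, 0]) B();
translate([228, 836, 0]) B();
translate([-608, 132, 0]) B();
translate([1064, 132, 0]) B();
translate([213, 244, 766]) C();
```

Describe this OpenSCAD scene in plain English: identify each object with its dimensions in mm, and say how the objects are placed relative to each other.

A is a table with a 764×536 mm rectangular top, 33 mm thick, top surface at z = 766 mm, supported by four 64×64 mm square legs, each inset 16 mm from the nearest pair of top edges, running from the floor. Four apron rails, 64 mm thick and 101 mm tall, run between adjacent legs with their top edges flush with the underside of the top and their outer faces flush with the legs' outer faces.

B is a four-legged stool. The seat is a 308×272×41 mm slab whose top surface is at z = 390 mm; four round legs, each 28 mm in diameter, run from the floor (z = 0) to the underside of the seat, each leg's axis is inset half a diameter from the nearest pair of seat edges (so the leg's bounding box is flush with the corner).

C is a wooden ladder with two side rails of 51×33 mm section and 1815 mm height, set 365 mm apart overall. Between them run 6 rectangular rungs (33 mm deep, 26 mm thick), front faces flush with the rails' −y face. The bottom of the first rung is 191 mm above the floor and each subsequent rung is 273 mm higher than the one below.

Four stools sit around the table at the −y, +y, −x, +x sides. The ladder is on top of the table.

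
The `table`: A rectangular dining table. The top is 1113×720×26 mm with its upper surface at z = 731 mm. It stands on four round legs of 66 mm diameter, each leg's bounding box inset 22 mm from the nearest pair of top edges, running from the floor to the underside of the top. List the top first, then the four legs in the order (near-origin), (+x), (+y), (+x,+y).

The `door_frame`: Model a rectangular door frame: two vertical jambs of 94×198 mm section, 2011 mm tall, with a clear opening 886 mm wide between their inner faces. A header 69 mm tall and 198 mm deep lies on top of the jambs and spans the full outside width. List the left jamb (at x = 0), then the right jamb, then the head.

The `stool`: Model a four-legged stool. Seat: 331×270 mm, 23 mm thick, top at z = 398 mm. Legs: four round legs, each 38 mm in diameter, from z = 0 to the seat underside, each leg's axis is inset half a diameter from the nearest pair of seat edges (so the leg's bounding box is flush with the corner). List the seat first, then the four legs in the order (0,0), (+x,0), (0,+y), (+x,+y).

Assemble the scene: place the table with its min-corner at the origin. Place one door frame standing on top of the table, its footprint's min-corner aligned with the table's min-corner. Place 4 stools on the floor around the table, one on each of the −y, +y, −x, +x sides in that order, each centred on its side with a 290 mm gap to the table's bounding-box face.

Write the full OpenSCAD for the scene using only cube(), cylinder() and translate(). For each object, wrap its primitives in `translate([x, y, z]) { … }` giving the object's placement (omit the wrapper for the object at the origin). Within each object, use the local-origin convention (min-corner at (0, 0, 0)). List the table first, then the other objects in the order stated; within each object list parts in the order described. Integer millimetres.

translate([0, 0, 705]) cube([1113, 720, 26]);
translate([55, 55, 0]) cylinder(h = 705, r = 33);
translate([1058, 55, 0]) cylinder(h = 705, r = 33);
translate([55, 665, 0]) cylinder(h = 705, r = 33);
translate([1058, 665, 0]) cylinder(h = 705, r = 33);
translate([0, 0, 731]) {
  cube([94, 198, 2011]);
  translate([980, 0, 0]) cube([94, 198, 2011]);
  translate([0, 0, 2011]) cube([1074, 198, 69]);
}
translate([391, -560, 0]) {
  translate([0, 0, 375]) cube([331, 270, 23]);
  translate([19, 19, 0]) cylinder(h = 375, r = 19);
  translate([312, 19, 0]) cylinder(h = 375, r = 19);
  translate([19, 251, 0]) cylinder(h = 375, r = 19);
  translate([312, 251, 0]) cylinder(h = 375, r = 19);
}
translate([391, 1010, 0]) {
  translate([0, 0, 375]) cube([331, 270, 23]);
  translate([19, 19, 0]) cylinder(h = 375, r = 19);
  translate([312, 19, 0]) cylinder(h = 375, r = 19);
  translate([19, 251, 0]) cylinder(h = 375, r = 19);
  translate([312, 251, 0]) cylinder(h = 375, r = 19);
}
translate([-621, 225, 0]) {
  translate([0, 0, 375]) cube([331, 270, 23]);
  translate([19, 19, 0]) cylinder(h = 375, r = 19);
  translate([312, 19, 0]) cylinder(h = 375, r = 19);
  translate([19, 251, 0]) cylinder(h = 375, r = 19);
  translate([312, 251, 0]) cylinder(h = 375, r = 19);
}
translate([1403, 225, 0]) {
  translate([0, 0, 375]) cube([331, 270, 23]);
  translate([19, 19, 0]) cylinder(h = 375, r = 19);
  translate([312, 19, 0]) cylinder(h = 375, r = 19);
  translate([19, 251, 0]) cylinder(h = 375, r = 19);
  translate([312, 251, 0]) cylinder(h = 375, r = 19);
}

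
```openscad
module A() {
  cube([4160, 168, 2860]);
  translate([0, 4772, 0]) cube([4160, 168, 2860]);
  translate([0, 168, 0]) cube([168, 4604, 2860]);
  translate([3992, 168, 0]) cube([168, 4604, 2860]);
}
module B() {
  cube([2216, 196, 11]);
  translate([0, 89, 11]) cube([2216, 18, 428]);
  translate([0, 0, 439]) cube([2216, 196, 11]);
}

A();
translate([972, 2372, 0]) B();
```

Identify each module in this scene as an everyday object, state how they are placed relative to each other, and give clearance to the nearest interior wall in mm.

Clearances: x = 804, y = 2204; minimum 804 mm.

A is a house frame. B is an I-beam. The I-beam sits inside the house frame, centred. The clearance to the nearest interior wall is 804 mm.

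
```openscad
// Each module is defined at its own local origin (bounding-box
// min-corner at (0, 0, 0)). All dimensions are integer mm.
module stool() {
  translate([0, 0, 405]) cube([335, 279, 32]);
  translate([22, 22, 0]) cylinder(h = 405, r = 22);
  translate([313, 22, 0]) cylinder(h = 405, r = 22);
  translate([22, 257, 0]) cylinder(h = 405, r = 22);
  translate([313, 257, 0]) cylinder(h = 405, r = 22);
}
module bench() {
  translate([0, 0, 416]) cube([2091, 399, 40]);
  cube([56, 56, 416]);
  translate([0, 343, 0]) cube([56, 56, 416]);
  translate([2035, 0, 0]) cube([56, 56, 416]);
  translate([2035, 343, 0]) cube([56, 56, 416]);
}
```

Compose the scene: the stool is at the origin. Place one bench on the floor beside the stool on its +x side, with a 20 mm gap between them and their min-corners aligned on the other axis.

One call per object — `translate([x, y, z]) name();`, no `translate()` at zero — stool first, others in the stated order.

stool();
translate([355, 0, 0]) bench();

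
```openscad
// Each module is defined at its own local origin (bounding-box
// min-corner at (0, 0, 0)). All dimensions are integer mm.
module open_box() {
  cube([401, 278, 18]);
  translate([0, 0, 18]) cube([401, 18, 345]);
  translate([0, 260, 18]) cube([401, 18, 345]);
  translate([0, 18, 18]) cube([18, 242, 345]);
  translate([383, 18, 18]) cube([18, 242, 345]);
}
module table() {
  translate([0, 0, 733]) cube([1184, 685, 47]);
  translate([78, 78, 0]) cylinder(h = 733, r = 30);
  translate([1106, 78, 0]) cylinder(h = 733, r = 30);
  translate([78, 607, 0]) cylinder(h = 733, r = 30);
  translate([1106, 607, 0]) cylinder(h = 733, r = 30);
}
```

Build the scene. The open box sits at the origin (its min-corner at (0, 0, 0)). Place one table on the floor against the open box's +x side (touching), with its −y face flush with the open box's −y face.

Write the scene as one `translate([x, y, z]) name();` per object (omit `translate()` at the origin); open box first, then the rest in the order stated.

open_box();
translate([401, 0, 0]) table();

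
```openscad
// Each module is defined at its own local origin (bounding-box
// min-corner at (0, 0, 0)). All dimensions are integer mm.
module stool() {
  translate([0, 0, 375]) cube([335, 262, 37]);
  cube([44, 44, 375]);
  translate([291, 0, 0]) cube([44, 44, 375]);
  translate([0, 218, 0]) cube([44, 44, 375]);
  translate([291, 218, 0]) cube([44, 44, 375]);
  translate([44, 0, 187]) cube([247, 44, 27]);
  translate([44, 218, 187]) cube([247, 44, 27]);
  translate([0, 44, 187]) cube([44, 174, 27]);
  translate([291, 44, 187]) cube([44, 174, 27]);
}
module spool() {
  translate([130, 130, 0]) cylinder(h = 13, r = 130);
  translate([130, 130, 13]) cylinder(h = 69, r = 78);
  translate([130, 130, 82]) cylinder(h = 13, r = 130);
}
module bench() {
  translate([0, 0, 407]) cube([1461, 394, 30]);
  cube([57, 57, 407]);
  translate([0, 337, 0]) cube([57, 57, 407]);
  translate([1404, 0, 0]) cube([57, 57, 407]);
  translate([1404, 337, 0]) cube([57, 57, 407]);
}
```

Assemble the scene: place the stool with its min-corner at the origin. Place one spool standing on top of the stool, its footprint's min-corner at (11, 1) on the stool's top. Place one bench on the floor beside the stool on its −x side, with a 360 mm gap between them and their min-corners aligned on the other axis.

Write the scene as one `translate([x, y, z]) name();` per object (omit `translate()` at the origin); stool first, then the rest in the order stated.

stool();
translate([11, 1, 412]) spool();
translate([-1821, 0, 0]) bench();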